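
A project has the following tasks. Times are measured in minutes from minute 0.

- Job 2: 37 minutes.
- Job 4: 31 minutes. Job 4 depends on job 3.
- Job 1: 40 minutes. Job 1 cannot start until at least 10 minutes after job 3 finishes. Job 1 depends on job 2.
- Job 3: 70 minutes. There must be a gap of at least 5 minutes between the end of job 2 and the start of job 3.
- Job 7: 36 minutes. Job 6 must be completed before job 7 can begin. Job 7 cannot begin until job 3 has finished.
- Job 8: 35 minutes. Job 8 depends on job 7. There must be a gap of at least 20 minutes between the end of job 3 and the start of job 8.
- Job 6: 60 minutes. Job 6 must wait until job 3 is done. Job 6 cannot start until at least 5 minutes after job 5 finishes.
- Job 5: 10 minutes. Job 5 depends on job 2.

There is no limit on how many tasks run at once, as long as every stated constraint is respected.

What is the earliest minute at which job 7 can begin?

Job 2 can start immediately at minute 0; it finishes at minute 37.
Job 5 waits on job 2 (finishes minute 37), so it starts at minute 37 and finishes at 37 + 10 = minute 47.
Job 3 cannot begin until job 2 (finishes minute 37, plus 5-minute gap → minute 42). It runs from minute 42 to 42 + 70 = minute 112.
Job 6 needs all of job 3 (finishes minute 112); job 5 (finishes minute 47, plus 5-minute gap → minute 52). That puts its earliest start at minute 112; it finishes at 112 + 60 = minute 172.
Job 7 waits on job 6 (finishes minute 172); job 3 (finishes minute 112). The latest of these is minute 172, which is the earliest job 7 can start.

172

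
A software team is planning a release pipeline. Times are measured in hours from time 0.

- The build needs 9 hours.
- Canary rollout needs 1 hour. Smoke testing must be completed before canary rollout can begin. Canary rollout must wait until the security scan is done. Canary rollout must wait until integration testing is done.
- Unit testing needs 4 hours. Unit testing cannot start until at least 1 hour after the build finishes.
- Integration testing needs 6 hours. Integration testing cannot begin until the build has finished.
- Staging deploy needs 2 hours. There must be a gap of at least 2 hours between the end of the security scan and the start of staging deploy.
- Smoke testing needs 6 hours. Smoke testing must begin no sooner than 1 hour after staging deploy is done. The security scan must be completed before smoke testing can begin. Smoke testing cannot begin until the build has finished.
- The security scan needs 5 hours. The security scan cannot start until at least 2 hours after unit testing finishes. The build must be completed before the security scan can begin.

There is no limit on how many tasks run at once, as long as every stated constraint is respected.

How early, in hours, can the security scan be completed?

The build has no prerequisites, so it starts at hour 0 and finishes at hour 9.
Unit testing cannot begin until the build (finishes hour 9, plus 1-hour gap → hour 10). It runs from hour 10 to 10 + 4 = hour 14.
The security scan needs all of unit testing (finishes hour 14, plus 2-hour gap → hour 16); the build (finishes hour 9). That puts its earliest start at hour 16; it finishes at 16 + 5 = hour 21.

21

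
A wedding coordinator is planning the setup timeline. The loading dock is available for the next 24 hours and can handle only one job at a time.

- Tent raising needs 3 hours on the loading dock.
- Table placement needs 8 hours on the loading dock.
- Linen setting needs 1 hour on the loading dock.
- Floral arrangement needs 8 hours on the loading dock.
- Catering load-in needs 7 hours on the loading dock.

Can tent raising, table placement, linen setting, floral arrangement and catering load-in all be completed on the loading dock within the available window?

No

Running back to back, the jobs need 3 + 8 + 1 + 8 + 7 = 27 hours on the loading dock.
Since 27 > 24, they cannot all fit.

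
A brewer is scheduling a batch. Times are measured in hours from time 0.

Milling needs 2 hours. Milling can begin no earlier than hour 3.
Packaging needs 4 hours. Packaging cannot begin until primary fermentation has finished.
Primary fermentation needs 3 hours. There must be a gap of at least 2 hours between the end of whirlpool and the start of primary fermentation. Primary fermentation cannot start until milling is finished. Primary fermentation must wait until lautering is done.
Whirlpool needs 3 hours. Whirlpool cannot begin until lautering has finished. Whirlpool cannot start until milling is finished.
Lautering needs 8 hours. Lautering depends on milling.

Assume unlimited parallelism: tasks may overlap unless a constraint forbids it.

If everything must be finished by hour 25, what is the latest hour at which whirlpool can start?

13

Packaging must finish by hour 25; it takes 4 hours, so it must start by 25 − 4 = hour 21.
Primary fermentation has to be done before packaging (must start by hour 21). That means finishing by hour 21, i.e. starting by 21 − 3 = hour 18.
Whirlpool has to be done before primary fermentation (must start by hour 18, minus 2-hour gap → hour 16). That means finishing by hour 16, i.e. starting by 16 − 3 = hour 13.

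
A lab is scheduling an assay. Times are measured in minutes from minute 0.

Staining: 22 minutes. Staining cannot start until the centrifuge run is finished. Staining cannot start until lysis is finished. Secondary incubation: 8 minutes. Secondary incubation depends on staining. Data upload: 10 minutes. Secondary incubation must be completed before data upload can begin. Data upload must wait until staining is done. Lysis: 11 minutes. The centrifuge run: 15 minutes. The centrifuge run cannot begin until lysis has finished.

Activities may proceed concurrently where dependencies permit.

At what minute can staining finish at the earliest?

48

Lysis can start immediately at minute 0; it finishes at minute 11.
The centrifuge run cannot begin until lysis (finishes minute 11). It runs from minute 11 to 11 + 15 = minute 26.
Staining needs all of the centrifuge run (finishes minute 26); lysis (finishes minute 11). That puts its earliest start at minute 26; it finishes at 26 + 22 = minute 48.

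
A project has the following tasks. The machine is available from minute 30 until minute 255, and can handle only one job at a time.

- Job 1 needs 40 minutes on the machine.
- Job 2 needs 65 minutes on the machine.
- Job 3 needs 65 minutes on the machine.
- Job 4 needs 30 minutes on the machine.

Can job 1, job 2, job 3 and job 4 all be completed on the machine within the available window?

Yes

The machine window is 255 − 30 = 225 minutes.
Running back to back, the jobs need 40 + 65 + 65 + 30 = 200 minutes on the machine.
Since 200 ≤ 225, they fit within the window.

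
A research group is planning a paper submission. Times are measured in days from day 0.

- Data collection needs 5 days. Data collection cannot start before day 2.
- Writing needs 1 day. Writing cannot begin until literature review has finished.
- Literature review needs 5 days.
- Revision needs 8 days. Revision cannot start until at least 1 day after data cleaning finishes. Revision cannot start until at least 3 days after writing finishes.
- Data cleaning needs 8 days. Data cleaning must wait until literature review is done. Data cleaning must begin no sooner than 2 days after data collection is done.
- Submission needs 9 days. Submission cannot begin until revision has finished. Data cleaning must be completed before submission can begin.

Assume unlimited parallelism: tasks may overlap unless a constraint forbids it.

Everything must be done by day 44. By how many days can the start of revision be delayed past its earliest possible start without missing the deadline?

9

Data collection cannot begin until its own release at day 2. It runs from day 2 to 2 + 5 = day 7.
Literature review has no prerequisites, so it starts at day 0 and finishes at day 5.
After literature review (finishes day 5), writing can start at day 5 and finishes at day 6.
For data cleaning: literature review (finishes day 5); data collection (finishes day 7, plus 2-day gap → day 9). Taking the maximum gives a start of day 9, and it finishes at 9 + 8 = day 17.
Revision has to wait for data cleaning (finishes day 17, plus 1-day gap → day 18); writing (finishes day 6, plus 3-day gap → day 9). The latest of these is day 18, so revision runs day 18 to 18 + 8 = day 26.

Working backward from the deadline:
To finish by day 44, submission (duration 9) must start no later than day 35.
Revision feeds into submission (must start by day 35); so revision must finish by day 35 and therefore start by day 27.
So revision can start as early as day 18 and as late as day 27, giving 27 − 18 = 9 days of slack.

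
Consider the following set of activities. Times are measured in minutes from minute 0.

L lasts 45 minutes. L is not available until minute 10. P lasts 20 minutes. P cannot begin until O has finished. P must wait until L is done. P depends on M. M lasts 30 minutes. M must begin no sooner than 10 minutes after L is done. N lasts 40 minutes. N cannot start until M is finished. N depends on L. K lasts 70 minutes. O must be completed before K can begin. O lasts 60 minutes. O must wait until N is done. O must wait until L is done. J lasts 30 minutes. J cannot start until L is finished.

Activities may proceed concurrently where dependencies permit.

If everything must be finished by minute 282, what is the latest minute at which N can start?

112

To finish by minute 282, K (duration 70) must start no later than minute 212.
P has no dependents, so it just needs to finish by minute 282. Starting by 282 − 20 = minute 262 achieves that.
For O: K (must start by minute 212); P (must start by minute 262). The most restrictive is minute 212; with a 60-minute duration, O must start by minute 152.
Since O (must start by minute 152) depends on it, N must finish by minute 152. Backing off its 40-minute duration gives a latest start of minute 112.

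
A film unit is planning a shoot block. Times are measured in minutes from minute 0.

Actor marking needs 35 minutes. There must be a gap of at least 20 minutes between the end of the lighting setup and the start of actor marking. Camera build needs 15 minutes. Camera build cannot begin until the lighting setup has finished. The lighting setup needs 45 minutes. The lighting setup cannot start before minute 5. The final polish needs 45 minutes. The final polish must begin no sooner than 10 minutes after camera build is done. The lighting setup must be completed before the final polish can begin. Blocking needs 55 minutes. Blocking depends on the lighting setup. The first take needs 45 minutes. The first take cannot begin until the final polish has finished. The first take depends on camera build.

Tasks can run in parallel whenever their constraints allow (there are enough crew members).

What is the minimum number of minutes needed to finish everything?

165

After its own release at minute 5, the lighting setup can start at minute 5 and finishes at minute 50.
Actor marking waits on the lighting setup (finishes minute 50, plus 20-minute gap → minute 70), so it starts at minute 70 and finishes at 70 + 35 = minute 105.
Blocking cannot begin until the lighting setup (finishes minute 50). It runs from minute 50 to 50 + 55 = minute 105.
Camera build cannot begin until the lighting setup (finishes minute 50). It runs from minute 50 to 50 + 15 = minute 65.
The final polish has to wait for camera build (finishes minute 65, plus 10-minute gap → minute 75); the lighting setup (finishes minute 50). The latest of these is minute 75, so the final polish runs minute 75 to 75 + 45 = minute 120.
For the first take: the final polish (finishes minute 120); camera build (finishes minute 65). Taking the maximum gives a start of minute 120, and it finishes at 120 + 45 = minute 165.
All tasks are finished once the last one completes. Finish times: The lighting setup at 50, Camera build at 65, Blocking at 105, Actor marking at 105, The final polish at 120, The first take at 165. The latest is minute 165.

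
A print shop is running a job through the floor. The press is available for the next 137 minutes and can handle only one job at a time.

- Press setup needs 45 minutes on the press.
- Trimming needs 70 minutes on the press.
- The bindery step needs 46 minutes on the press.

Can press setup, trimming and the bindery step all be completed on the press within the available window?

Running back to back, the jobs need 45 + 70 + 46 = 161 minutes on the press.
Since 161 > 137, they cannot all fit.

No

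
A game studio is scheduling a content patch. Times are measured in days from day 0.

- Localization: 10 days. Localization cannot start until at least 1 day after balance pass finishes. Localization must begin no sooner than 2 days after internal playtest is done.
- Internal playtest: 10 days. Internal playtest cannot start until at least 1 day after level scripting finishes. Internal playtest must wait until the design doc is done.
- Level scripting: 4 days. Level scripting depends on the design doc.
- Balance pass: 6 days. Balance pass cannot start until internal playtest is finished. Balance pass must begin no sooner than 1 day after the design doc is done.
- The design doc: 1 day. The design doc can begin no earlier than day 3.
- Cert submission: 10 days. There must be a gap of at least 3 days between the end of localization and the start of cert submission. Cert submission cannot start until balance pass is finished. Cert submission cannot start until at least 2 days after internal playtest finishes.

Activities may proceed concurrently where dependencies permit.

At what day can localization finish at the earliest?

The design doc cannot begin until its own release at day 3. It runs from day 3 to 3 + 1 = day 4.
Level scripting cannot begin until the design doc (finishes day 4). It runs from day 4 to 4 + 4 = day 8.
Internal playtest needs all of level scripting (finishes day 8, plus 1-day gap → day 9); the design doc (finishes day 4). That puts its earliest start at day 9; it finishes at 9 + 10 = day 19.
For balance pass: internal playtest (finishes day 19); the design doc (finishes day 4, plus 1-day gap → day 5). Taking the maximum gives a start of day 19, and it finishes at 19 + 6 = day 25.
For localization: balance pass (finishes day 25, plus 1-day gap → day 26); internal playtest (finishes day 19, plus 2-day gap → day 21). Taking the maximum gives a start of day 26, and it finishes at 26 + 10 = day 36.

36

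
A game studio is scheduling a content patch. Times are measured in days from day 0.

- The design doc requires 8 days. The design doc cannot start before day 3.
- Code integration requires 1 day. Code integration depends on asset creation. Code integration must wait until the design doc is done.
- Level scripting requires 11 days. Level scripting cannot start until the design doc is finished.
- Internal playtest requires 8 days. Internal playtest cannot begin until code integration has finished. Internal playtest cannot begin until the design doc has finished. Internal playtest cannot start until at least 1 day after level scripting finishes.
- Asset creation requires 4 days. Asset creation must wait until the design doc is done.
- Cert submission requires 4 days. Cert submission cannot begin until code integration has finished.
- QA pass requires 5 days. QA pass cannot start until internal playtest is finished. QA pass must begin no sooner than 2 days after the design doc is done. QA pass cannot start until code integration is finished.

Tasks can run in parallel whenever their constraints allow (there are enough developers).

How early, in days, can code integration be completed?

16

After its own release at day 3, the design doc can start at day 3 and finishes at day 11.
Asset creation waits on the design doc (finishes day 11), so it starts at day 11 and finishes at 11 + 4 = day 15.
For code integration: asset creation (finishes day 15); the design doc (finishes day 11). Taking the maximum gives a start of day 15, and it finishes at 15 + 1 = day 16.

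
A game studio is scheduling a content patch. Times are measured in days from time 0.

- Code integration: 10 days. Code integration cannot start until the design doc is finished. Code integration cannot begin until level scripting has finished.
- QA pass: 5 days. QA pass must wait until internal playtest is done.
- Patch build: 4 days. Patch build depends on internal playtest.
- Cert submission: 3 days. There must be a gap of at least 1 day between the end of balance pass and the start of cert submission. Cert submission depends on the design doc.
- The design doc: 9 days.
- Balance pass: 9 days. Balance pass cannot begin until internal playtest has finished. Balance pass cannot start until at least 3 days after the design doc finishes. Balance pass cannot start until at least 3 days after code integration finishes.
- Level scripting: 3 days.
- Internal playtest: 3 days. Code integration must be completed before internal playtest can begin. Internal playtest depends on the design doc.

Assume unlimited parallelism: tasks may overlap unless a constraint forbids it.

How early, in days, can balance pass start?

22

Level scripting can start immediately at day 0; it finishes at day 3.
The design doc has no prerequisites, so it starts at day 0 and finishes at day 9.
Code integration needs all of the design doc (finishes day 9); level scripting (finishes day 3). That puts its earliest start at day 9; it finishes at 9 + 10 = day 19.
Internal playtest has to wait for code integration (finishes day 19); the design doc (finishes day 9). The latest of these is day 19, so internal playtest runs day 19 to 19 + 3 = day 22.
Balance pass waits on internal playtest (finishes day 22); the design doc (finishes day 9, plus 3-day gap → day 12); code integration (finishes day 19, plus 3-day gap → day 22). The latest of these is day 22, which is the earliest balance pass can start.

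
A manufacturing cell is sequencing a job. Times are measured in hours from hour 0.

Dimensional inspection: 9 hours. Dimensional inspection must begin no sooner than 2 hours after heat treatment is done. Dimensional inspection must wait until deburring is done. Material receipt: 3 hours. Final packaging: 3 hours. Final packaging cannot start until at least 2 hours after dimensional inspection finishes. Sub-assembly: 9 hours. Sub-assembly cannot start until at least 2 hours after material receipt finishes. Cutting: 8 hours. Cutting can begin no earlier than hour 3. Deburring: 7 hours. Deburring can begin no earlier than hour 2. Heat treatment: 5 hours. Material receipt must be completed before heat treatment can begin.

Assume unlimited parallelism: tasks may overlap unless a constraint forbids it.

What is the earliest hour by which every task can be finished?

24

Deburring cannot begin until its own release at hour 2. It runs from hour 2 to 2 + 7 = hour 9.
Cutting waits on its own release at hour 3, so it starts at hour 3 and finishes at 3 + 8 = hour 11.
Nothing blocks material receipt, so it runs from hour 0 to hour 3.
Sub-assembly waits on material receipt (finishes hour 3, plus 2-hour gap → hour 5), so it starts at hour 5 and finishes at 5 + 9 = hour 14.
Heat treatment waits on material receipt (finishes hour 3), so it starts at hour 3 and finishes at 3 + 5 = hour 8.
Dimensional inspection needs all of heat treatment (finishes hour 8, plus 2-hour gap → hour 10); deburring (finishes hour 9). That puts its earliest start at hour 10; it finishes at 10 + 9 = hour 19.
After dimensional inspection (finishes hour 19, plus 2-hour gap → hour 21), final packaging can start at hour 21 and finishes at hour 24.
All tasks are finished once the last one completes. Finish times: Material receipt at 3, Cutting at 11, Deburring at 9, Heat treatment at 8, Dimensional inspection at 19, Sub-assembly at 14, Final packaging at 24. The latest is hour 24.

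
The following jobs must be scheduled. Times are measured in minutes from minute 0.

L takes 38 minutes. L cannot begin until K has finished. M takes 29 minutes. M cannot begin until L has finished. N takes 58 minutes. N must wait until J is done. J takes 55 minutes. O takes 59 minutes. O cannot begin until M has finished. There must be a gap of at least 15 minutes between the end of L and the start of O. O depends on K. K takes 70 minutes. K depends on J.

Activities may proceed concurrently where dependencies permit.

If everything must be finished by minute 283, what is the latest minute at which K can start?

87

To finish by minute 283, O (duration 59) must start no later than minute 224.
M must finish before O (must start by minute 224). With a 29-minute duration, M must start by 224 − 29 = minute 195.
L must finish in time for M (must start by minute 195); O (must start by minute 224, minus 15-minute gap → minute 209). The tightest is minute 195, so L must start by 195 − 38 = minute 157.
For K: L (must start by minute 157); O (must start by minute 224). The most restrictive is minute 157; with a 70-minute duration, K must start by minute 87.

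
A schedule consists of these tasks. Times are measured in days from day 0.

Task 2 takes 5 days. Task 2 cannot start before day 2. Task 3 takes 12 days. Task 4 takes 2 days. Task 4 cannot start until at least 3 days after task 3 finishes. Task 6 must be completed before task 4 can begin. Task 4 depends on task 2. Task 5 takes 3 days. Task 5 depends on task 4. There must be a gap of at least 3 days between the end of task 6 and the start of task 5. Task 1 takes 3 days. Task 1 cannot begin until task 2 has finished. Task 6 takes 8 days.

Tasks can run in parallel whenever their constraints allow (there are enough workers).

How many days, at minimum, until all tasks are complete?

20

Task 6 can start immediately at day 0; it finishes at day 8.
Task 3 can start immediately at day 0; it finishes at day 12.
Task 2 cannot begin until its own release at day 2. It runs from day 2 to 2 + 5 = day 7.
For task 4: task 3 (finishes day 12, plus 3-day gap → day 15); task 6 (finishes day 8); task 2 (finishes day 7). Taking the maximum gives a start of day 15, and it finishes at 15 + 2 = day 17.
Task 5 has to wait for task 4 (finishes day 17); task 6 (finishes day 8, plus 3-day gap → day 11). The latest of these is day 17, so task 5 runs day 17 to 17 + 3 = day 20.
Task 1 cannot begin until task 2 (finishes day 7). It runs from day 7 to 7 + 3 = day 10.
All tasks are finished once the last one completes. Finish times: Task 1 at 10, Task 2 at 7, Task 3 at 12, Task 4 at 17, Task 5 at 20, Task 6 at 8. The latest is day 20.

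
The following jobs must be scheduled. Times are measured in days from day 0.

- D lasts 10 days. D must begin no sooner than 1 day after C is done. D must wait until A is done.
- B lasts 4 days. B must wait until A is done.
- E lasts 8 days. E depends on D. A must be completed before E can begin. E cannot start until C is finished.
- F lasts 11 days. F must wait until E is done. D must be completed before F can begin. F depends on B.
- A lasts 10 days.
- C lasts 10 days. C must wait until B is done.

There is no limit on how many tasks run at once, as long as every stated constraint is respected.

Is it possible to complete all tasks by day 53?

No

A has no prerequisites, so it starts at day 0 and finishes at day 10.
After A (finishes day 10), B can start at day 10 and finishes at day 14.
After B (finishes day 14), C can start at day 14 and finishes at day 24.
D has to wait for C (finishes day 24, plus 1-day gap → day 25); A (finishes day 10). The latest of these is day 25, so D runs day 25 to 25 + 10 = day 35.
E has to wait for D (finishes day 35); A (finishes day 10); C (finishes day 24). The latest of these is day 35, so E runs day 35 to 35 + 8 = day 43.
F cannot start until E (finishes day 43); D (finishes day 35); B (finishes day 14). The controlling bound is day 43, so F finishes at 43 + 11 = day 54.
The earliest everything can be done is day 54, which is after the deadline of 53, so it is not possible.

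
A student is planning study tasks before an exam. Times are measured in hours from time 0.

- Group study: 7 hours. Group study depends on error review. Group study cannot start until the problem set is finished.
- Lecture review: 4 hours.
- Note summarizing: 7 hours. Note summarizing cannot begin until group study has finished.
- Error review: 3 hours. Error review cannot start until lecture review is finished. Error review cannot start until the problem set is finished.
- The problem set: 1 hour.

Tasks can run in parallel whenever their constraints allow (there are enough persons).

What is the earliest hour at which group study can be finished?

The problem set can start immediately at hour 0; it finishes at hour 1.
Nothing blocks lecture review, so it runs from hour 0 to hour 4.
Error review needs all of lecture review (finishes hour 4); the problem set (finishes hour 1). That puts its earliest start at hour 4; it finishes at 4 + 3 = hour 7.
For group study: error review (finishes hour 7); the problem set (finishes hour 1). Taking the maximum gives a start of hour 7, and it finishes at 7 + 7 = hour 14.

14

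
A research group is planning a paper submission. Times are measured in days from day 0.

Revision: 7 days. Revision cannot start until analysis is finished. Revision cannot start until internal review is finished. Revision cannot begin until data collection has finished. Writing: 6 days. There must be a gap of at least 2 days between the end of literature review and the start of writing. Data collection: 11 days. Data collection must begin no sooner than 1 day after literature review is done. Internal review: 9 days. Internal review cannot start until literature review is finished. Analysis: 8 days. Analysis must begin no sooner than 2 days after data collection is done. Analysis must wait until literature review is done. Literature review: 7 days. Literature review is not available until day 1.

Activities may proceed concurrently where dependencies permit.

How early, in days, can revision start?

After its own release at day 1, literature review can start at day 1 and finishes at day 8.
After literature review (finishes day 8), internal review can start at day 8 and finishes at day 17.
Data collection cannot begin until literature review (finishes day 8, plus 1-day gap → day 9). It runs from day 9 to 9 + 11 = day 20.
Analysis cannot start until data collection (finishes day 20, plus 2-day gap → day 22); literature review (finishes day 8). The controlling bound is day 22, so analysis finishes at 22 + 8 = day 30.
Revision waits on analysis (finishes day 30); internal review (finishes day 17); data collection (finishes day 20). The latest of these is day 30, which is the earliest revision can start.

30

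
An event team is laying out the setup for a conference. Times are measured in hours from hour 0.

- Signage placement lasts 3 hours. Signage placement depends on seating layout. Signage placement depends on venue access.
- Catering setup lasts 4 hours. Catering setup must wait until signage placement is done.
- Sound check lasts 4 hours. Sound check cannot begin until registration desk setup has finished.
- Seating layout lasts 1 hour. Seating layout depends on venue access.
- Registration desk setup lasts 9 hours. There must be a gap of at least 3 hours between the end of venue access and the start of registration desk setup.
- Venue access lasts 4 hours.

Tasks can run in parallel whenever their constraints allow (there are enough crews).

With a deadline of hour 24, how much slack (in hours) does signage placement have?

Venue access can start immediately at hour 0; it finishes at hour 4.
After venue access (finishes hour 4), seating layout can start at hour 4 and finishes at hour 5.
Signage placement has to wait for seating layout (finishes hour 5); venue access (finishes hour 4). The latest of these is hour 5, so signage placement runs hour 5 to 5 + 3 = hour 8.

Working backward from the deadline:
Nothing follows catering setup; the deadline of hour 24 is its only limit. It must start by 24 − 4 = hour 20.
Since catering setup (must start by hour 20) depends on it, signage placement must finish by hour 20. Backing off its 3-hour duration gives a latest start of hour 17.
So signage placement can start as early as hour 5 and as late as hour 17, giving 17 − 5 = 12 hours of slack.

12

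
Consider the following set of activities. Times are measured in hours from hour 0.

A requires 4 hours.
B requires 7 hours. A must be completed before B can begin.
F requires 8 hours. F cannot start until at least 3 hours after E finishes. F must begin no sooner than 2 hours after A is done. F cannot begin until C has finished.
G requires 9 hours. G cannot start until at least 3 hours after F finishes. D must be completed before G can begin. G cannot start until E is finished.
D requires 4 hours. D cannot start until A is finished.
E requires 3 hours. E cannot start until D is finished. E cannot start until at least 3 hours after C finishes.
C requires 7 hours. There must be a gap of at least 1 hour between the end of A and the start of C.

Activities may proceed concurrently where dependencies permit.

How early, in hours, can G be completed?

Nothing blocks A, so it runs from hour 0 to hour 4.
After A (finishes hour 4), D can start at hour 4 and finishes at hour 8.
After A (finishes hour 4, plus 1-hour gap → hour 5), C can start at hour 5 and finishes at hour 12.
E cannot start until D (finishes hour 8); C (finishes hour 12, plus 3-hour gap → hour 15). The controlling bound is hour 15, so E finishes at 15 + 3 = hour 18.
F needs all of E (finishes hour 18, plus 3-hour gap → hour 21); A (finishes hour 4, plus 2-hour gap → hour 6); C (finishes hour 12). That puts its earliest start at hour 21; it finishes at 21 + 8 = hour 29.
G cannot start until F (finishes hour 29, plus 3-hour gap → hour 32); D (finishes hour 8); E (finishes hour 18). The controlling bound is hour 32, so G finishes at 32 + 9 = hour 41.

41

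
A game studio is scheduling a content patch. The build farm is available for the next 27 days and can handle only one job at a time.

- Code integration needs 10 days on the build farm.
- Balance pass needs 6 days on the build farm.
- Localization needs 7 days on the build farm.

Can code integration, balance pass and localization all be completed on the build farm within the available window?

Running back to back, the jobs need 10 + 6 + 7 = 23 days on the build farm.
Since 23 ≤ 27, they fit within the window.

Yes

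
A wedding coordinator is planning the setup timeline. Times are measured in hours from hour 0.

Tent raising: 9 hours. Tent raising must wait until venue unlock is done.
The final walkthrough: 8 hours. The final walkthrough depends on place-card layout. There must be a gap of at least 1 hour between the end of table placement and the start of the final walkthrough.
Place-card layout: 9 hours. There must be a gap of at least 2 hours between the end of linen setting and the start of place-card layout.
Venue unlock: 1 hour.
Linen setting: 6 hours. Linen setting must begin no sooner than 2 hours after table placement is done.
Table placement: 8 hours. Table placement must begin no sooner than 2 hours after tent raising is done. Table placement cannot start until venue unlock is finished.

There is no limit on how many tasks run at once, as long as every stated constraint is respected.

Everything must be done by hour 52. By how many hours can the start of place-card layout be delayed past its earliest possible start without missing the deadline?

5

Venue unlock has no prerequisites, so it starts at hour 0 and finishes at hour 1.
Tent raising cannot begin until venue unlock (finishes hour 1). It runs from hour 1 to 1 + 9 = hour 10.
Table placement has to wait for tent raising (finishes hour 10, plus 2-hour gap → hour 12); venue unlock (finishes hour 1). The latest of these is hour 12, so table placement runs hour 12 to 12 + 8 = hour 20.
Linen setting cannot begin until table placement (finishes hour 20, plus 2-hour gap → hour 22). It runs from hour 22 to 22 + 6 = hour 28.
After linen setting (finishes hour 28, plus 2-hour gap → hour 30), place-card layout can start at hour 30 and finishes at hour 39.

Working backward from the deadline:
Nothing follows the final walkthrough; the deadline of hour 52 is its only limit. It must start by 52 − 8 = hour 44.
Since the final walkthrough (must start by hour 44) depends on it, place-card layout must finish by hour 44. Backing off its 9-hour duration gives a latest start of hour 35.
So place-card layout can start as early as hour 30 and as late as hour 35, giving 35 − 30 = 5 hours of slack.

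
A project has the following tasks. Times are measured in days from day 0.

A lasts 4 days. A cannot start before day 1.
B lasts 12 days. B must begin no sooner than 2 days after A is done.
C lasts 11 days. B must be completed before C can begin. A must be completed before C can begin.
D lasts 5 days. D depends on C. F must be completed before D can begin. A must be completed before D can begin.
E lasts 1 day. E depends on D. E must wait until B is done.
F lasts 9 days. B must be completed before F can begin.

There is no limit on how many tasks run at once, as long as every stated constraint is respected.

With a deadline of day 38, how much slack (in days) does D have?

A waits on its own release at day 1, so it starts at day 1 and finishes at 1 + 4 = day 5.
After A (finishes day 5, plus 2-day gap → day 7), B can start at day 7 and finishes at day 19.
F waits on B (finishes day 19), so it starts at day 19 and finishes at 19 + 9 = day 28.
C needs all of B (finishes day 19); A (finishes day 5). That puts its earliest start at day 19; it finishes at 19 + 11 = day 30.
For D: C (finishes day 30); F (finishes day 28); A (finishes day 5). Taking the maximum gives a start of day 30, and it finishes at 30 + 5 = day 35.

Working backward from the deadline:
E must finish by day 38; it takes 1 day, so it must start by 38 − 1 = day 37.
D has to be done before E (must start by day 37). That means finishing by day 37, i.e. starting by 37 − 5 = day 32.
So D can start as early as day 30 and as late as day 32, giving 32 − 30 = 2 days of slack.

2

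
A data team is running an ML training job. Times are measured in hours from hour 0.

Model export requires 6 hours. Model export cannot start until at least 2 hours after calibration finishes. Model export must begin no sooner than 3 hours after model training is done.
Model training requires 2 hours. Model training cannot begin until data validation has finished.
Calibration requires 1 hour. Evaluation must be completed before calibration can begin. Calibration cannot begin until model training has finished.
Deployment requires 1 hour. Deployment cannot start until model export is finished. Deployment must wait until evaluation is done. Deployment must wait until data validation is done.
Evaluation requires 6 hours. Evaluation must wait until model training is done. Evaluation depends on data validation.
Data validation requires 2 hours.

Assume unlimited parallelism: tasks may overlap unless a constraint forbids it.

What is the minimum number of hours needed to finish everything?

Nothing blocks data validation, so it runs from hour 0 to hour 2.
Model training cannot begin until data validation (finishes hour 2). It runs from hour 2 to 2 + 2 = hour 4.
Evaluation needs all of model training (finishes hour 4); data validation (finishes hour 2). That puts its earliest start at hour 4; it finishes at 4 + 6 = hour 10.
For calibration: evaluation (finishes hour 10); model training (finishes hour 4). Taking the maximum gives a start of hour 10, and it finishes at 10 + 1 = hour 11.
Model export cannot start until calibration (finishes hour 11, plus 2-hour gap → hour 13); model training (finishes hour 4, plus 3-hour gap → hour 7). The controlling bound is hour 13, so model export finishes at 13 + 6 = hour 19.
For deployment: model export (finishes hour 19); evaluation (finishes hour 10); data validation (finishes hour 2). Taking the maximum gives a start of hour 19, and it finishes at 19 + 1 = hour 20.
All tasks are finished once the last one completes. Finish times: Data validation at 2, Model training at 4, Evaluation at 10, Calibration at 11, Model export at 19, Deployment at 20. The latest is hour 20.

20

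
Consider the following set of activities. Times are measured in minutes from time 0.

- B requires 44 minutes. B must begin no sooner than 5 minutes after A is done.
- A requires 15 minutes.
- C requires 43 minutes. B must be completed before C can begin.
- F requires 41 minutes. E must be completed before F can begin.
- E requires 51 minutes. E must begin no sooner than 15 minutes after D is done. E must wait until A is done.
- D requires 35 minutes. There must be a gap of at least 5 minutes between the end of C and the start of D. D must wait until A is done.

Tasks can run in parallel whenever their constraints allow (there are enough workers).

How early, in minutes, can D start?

A can start immediately at minute 0; it finishes at minute 15.
After A (finishes minute 15, plus 5-minute gap → minute 20), B can start at minute 20 and finishes at minute 64.
C cannot begin until B (finishes minute 64). It runs from minute 64 to 64 + 43 = minute 107.
D waits on C (finishes minute 107, plus 5-minute gap → minute 112); A (finishes minute 15). The latest of these is minute 112, which is the earliest D can start.

112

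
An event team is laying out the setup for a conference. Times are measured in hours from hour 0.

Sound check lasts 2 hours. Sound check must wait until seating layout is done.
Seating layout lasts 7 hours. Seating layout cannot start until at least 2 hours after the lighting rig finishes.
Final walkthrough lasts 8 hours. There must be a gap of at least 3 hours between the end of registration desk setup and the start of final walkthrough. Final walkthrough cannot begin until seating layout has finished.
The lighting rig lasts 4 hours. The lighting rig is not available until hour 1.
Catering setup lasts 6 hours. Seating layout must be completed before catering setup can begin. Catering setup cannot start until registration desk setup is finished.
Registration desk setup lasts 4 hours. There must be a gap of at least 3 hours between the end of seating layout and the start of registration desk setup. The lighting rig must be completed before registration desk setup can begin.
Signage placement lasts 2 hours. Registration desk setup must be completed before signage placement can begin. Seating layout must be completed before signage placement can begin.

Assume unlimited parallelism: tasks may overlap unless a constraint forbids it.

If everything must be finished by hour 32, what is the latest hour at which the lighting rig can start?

1

Signage placement must finish by hour 32; it takes 2 hours, so it must start by 32 − 2 = hour 30.
To finish by hour 32, catering setup (duration 6) must start no later than hour 26.
Final walkthrough must finish by hour 32; it takes 8 hours, so it must start by 32 − 8 = hour 24.
Registration desk setup has several dependents: signage placement (must start by hour 30); catering setup (must start by hour 26); final walkthrough (must start by hour 24, minus 3-hour gap → hour 21). The earliest of those limits is hour 21, so registration desk setup must start by 21 − 4 = hour 17.
Sound check must finish by hour 32; it takes 2 hours, so it must start by 32 − 2 = hour 30.
Seating layout feeds registration desk setup (must start by hour 17, minus 3-hour gap → hour 14); signage placement (must start by hour 30); catering setup (must start by hour 26); sound check (must start by hour 30); final walkthrough (must start by hour 24). Taking the minimum, seating layout must finish by hour 14 and start by 14 − 7 = hour 7.
For the lighting rig: seating layout (must start by hour 7, minus 2-hour gap → hour 5); registration desk setup (must start by hour 17). The most restrictive is hour 5; with a 4-hour duration, the lighting rig must start by hour 1.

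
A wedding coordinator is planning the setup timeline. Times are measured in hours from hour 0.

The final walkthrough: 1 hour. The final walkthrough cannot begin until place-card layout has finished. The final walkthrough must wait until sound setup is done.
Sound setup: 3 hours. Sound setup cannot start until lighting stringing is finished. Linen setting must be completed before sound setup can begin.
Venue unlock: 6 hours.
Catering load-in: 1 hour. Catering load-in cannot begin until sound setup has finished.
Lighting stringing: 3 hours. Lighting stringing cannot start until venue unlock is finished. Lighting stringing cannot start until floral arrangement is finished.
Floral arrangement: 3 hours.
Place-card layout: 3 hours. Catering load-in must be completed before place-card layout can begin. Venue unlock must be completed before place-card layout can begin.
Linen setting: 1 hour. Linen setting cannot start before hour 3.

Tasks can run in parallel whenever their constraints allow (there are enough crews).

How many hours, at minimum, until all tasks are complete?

Floral arrangement can start immediately at hour 0; it finishes at hour 3.
Linen setting waits on its own release at hour 3, so it starts at hour 3 and finishes at 3 + 1 = hour 4.
Nothing blocks venue unlock, so it runs from hour 0 to hour 6.
Lighting stringing has to wait for venue unlock (finishes hour 6); floral arrangement (finishes hour 3). The latest of these is hour 6, so lighting stringing runs hour 6 to 6 + 3 = hour 9.
For sound setup: lighting stringing (finishes hour 9); linen setting (finishes hour 4). Taking the maximum gives a start of hour 9, and it finishes at 9 + 3 = hour 12.
Catering load-in cannot begin until sound setup (finishes hour 12). It runs from hour 12 to 12 + 1 = hour 13.
Place-card layout has to wait for catering load-in (finishes hour 13); venue unlock (finishes hour 6). The latest of these is hour 13, so place-card layout runs hour 13 to 13 + 3 = hour 16.
The final walkthrough cannot start until place-card layout (finishes hour 16); sound setup (finishes hour 12). The controlling bound is hour 16, so the final walkthrough finishes at 16 + 1 = hour 17.
All tasks are finished once the last one completes. Finish times: Venue unlock at 6, Linen setting at 4, Floral arrangement at 3, Lighting stringing at 9, Sound setup at 12, Catering load-in at 13, Place-card layout at 16, The final walkthrough at 17. The latest is hour 17.

17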